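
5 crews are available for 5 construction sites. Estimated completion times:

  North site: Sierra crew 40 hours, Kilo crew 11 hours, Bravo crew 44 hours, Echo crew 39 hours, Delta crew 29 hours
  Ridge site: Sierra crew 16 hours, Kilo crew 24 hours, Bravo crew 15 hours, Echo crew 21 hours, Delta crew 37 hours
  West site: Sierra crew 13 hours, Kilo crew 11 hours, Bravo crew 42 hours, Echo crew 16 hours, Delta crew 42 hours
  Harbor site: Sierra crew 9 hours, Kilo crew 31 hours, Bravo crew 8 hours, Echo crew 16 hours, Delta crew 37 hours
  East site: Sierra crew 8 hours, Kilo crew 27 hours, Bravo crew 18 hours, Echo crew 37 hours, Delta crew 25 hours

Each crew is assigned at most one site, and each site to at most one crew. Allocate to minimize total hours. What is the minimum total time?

Minimum total: 76 hours

This is a one-to-one assignment (minimum-cost bipartite matching).
Optimal: Sierra crew→Ridge site (16 hours), Kilo crew→North site (11 hours), Bravo crew→Harbor site (8 hours), Echo crew→West site (16 hours), Delta crew→East site (25 hours) — total 16+11+8+16+25 = 76 hours.
Min-entry greedy (repeatedly take the single cheapest remaining cell) gives 80 hours, worse by 4.
Checked against all permutations: 76 hours is optimal.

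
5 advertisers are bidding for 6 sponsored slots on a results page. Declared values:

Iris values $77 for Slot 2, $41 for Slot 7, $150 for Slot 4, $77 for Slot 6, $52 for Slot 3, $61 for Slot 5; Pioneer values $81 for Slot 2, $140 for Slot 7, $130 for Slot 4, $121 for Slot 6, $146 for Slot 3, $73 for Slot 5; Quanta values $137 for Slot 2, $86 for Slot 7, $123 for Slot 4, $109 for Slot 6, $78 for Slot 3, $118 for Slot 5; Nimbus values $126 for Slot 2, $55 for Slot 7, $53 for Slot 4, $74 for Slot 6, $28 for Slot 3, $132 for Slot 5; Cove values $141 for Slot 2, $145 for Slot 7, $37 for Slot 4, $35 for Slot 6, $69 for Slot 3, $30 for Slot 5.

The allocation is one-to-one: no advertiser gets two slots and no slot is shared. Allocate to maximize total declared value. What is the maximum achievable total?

Treat this as an assignment problem: match each advertiser to one slot.
Optimal: Iris→Slot 4 ($150), Pioneer→Slot 3 ($146), Quanta→Slot 2 ($137), Nimbus→Slot 5 ($132), Cove→Slot 7 ($145) — total 150+146+137+132+145 = $710.
Next-best assignment: Iris→Slot 4, Pioneer→Slot 6, Quanta→Slot 2, Nimbus→Slot 5, Cove→Slot 7 = $685.
Every other assignment is strictly worse.

Max total: $710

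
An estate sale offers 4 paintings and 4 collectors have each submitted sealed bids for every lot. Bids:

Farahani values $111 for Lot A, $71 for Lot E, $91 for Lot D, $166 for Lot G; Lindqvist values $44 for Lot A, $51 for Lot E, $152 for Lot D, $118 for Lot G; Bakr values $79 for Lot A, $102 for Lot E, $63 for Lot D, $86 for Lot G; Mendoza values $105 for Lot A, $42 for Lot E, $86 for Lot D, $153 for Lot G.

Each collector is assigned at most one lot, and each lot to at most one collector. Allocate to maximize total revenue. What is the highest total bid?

Optimal: Farahani→Lot G ($166), Lindqvist→Lot D ($152), Bakr→Lot E ($102), Mendoza→Lot A ($105) — total 166+152+102+105 = $525.
Next-best assignment: Farahani→Lot A, Lindqvist→Lot D, Bakr→Lot E, Mendoza→Lot G = $518.

Maximum total: $525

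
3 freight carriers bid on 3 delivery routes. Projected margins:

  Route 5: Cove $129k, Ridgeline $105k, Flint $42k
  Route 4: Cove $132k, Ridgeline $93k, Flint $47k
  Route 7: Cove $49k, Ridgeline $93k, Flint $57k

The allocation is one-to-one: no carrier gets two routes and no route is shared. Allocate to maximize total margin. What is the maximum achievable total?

This is a one-to-one assignment (maximum-weight bipartite matching).
Optimal: Cove→Route 4 ($132k), Ridgeline→Route 5 ($105k), Flint→Route 7 ($57k) — total 132+105+57 = $294k.
Column-greedy (each route in turn goes to its best remaining carrier) gives $279k, worse by 15.
Swapping Cove↔Ridgeline (Cove→Route 5 $129k, Ridgeline→Route 4 $93k) loses 15.

Max total: $294k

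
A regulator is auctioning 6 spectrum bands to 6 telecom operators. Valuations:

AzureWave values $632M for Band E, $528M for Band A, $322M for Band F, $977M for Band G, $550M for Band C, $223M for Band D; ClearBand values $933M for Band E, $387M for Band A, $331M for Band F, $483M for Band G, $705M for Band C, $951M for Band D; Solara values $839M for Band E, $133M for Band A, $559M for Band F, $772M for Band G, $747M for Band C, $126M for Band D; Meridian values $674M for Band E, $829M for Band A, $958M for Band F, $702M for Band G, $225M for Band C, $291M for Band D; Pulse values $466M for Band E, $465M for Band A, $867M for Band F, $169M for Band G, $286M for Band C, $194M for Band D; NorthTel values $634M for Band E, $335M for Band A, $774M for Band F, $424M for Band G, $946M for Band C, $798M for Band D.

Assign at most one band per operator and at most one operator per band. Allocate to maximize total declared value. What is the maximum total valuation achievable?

Max total: $5409M

This is the linear assignment problem.
Optimal: AzureWave→Band G ($977M), ClearBand→Band D ($951M), Solara→Band E ($839M), Meridian→Band A ($829M), Pulse→Band F ($867M), NorthTel→Band C ($946M) — total 977+951+839+829+867+946 = $5409M.
Column-greedy (each band in turn goes to its best remaining operator) gives $4678M, worse by 731.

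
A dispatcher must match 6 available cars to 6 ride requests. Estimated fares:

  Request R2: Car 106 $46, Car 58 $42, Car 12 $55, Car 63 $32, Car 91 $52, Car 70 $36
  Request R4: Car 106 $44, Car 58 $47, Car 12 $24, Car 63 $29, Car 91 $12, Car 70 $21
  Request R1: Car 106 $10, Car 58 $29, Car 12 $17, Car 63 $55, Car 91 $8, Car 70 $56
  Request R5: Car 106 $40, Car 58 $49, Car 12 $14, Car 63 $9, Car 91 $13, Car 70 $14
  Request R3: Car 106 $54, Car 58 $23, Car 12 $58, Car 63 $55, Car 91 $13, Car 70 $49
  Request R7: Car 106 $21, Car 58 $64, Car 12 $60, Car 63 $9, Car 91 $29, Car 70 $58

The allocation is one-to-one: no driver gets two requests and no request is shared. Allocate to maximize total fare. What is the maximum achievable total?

Maximum total: $316

Optimal: Car 106→Request R4 ($44), Car 58→Request R5 ($49), Car 12→Request R3 ($58), Car 63→Request R1 ($55), Car 91→Request R2 ($52), Car 70→Request R7 ($58) — total 44+49+58+55+52+58 = $316.
Column-greedy (each request in turn goes to its best remaining driver) gives $282, worse by 34.
No other one-to-one assignment exceeds $316.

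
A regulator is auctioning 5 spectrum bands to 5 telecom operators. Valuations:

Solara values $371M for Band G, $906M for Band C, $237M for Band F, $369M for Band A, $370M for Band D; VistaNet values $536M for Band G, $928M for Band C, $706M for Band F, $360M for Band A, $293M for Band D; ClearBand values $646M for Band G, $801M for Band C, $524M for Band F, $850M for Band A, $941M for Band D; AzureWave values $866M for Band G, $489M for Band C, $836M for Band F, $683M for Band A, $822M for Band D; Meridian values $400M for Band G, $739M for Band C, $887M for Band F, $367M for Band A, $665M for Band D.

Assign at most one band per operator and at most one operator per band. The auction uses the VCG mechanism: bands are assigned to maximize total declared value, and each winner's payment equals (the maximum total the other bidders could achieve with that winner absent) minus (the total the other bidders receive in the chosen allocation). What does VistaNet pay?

Efficient allocation: Solara→Band C ($906M), VistaNet→Band G ($536M), ClearBand→Band A ($850M), AzureWave→Band D ($822M), Meridian→Band F ($887M); total welfare W = $4001M.
VistaNet receives Band G at value $536M, so the others get W − 536 = $3465M.
Without VistaNet: best allocation of the remaining 4 bidders over all 5 bands is Solara→Band C ($906M), ClearBand→Band D ($941M), AzureWave→Band G ($866M), Meridian→Band F ($887M), total $3600M.
VCG payment = (others' best without VistaNet) − (others' welfare with VistaNet) = 3600 − 3465 = $135M.

VistaNet pays $135M.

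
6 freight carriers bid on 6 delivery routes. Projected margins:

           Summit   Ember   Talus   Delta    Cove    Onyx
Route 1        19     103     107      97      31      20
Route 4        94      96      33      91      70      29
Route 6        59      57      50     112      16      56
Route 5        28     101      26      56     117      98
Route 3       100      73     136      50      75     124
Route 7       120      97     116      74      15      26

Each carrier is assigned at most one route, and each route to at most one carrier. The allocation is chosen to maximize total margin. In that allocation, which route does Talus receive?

Talus receives Route 1.

Optimal: Summit→Route 7 ($120k), Ember→Route 4 ($96k), Talus→Route 1 ($107k), Delta→Route 6 ($112k), Cove→Route 5 ($117k), Onyx→Route 3 ($124k) — total 120+96+107+112+117+124 = $676k.
Row-greedy (each carrier in turn takes its best remaining route) gives $617k, worse by 59.
Next-best assignment: Summit→Route 4, Ember→Route 1, Talus→Route 7, Delta→Route 6, Cove→Route 5, Onyx→Route 3 = $666k.
Checked against all permutations: $676k is optimal.
Talus's own top route is Route 3 ($136k), but forcing Talus→Route 3 and reassigning the rest optimally gives only $639k — worse by 37.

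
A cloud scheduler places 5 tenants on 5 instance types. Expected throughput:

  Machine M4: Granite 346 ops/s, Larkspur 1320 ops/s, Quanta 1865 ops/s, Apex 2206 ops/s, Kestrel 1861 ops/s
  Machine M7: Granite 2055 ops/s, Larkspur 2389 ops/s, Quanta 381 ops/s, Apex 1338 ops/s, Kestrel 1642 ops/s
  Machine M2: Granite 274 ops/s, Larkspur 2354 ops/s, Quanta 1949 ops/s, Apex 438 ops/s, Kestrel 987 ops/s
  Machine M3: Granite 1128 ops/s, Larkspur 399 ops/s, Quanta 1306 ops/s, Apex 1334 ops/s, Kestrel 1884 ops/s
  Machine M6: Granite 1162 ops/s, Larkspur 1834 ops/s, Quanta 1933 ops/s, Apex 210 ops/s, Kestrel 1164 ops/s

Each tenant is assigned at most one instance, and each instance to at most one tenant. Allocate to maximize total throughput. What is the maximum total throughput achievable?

This is a one-to-one assignment (maximum-weight bipartite matching).
Optimal: Granite→Machine M7 (2055 ops/s), Larkspur→Machine M2 (2354 ops/s), Quanta→Machine M6 (1933 ops/s), Apex→Machine M4 (2206 ops/s), Kestrel→Machine M3 (1884 ops/s) — total 2055+2354+1933+2206+1884 = 10432 ops/s.
Column-greedy (each instance in turn goes to its best remaining tenant) gives 9590 ops/s, worse by 842.
Next-best assignment: Granite→Machine M7, Larkspur→Machine M6, Quanta→Machine M2, Apex→Machine M4, Kestrel→Machine M3 = 9928 ops/s.

Max total: 10432 ops/s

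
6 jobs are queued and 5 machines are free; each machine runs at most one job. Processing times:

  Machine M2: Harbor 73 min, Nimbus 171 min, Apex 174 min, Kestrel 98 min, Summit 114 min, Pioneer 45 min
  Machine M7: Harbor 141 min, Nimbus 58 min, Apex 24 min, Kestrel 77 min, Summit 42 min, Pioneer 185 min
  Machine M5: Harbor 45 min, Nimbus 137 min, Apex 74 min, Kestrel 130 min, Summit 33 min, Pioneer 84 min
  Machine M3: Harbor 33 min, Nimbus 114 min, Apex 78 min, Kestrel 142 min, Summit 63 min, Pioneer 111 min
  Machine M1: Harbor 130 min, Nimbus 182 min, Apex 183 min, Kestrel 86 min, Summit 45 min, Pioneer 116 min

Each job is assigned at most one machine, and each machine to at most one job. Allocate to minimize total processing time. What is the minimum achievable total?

Optimal: Pioneer→Machine M2 (45 min), Apex→Machine M7 (24 min), Summit→Machine M5 (33 min), Harbor→Machine M3 (33 min), Kestrel→Machine M1 (86 min) — total 45+24+33+33+86 = 221 min.
Row-greedy (each job in turn takes its cheapest remaining machine) gives 365 min, worse by 144.
Swapping Apex↔Summit (Apex→Machine M5 74 min, Summit→Machine M7 42 min) adds 59.
Every other assignment is strictly worse.

Minimum total: 221 min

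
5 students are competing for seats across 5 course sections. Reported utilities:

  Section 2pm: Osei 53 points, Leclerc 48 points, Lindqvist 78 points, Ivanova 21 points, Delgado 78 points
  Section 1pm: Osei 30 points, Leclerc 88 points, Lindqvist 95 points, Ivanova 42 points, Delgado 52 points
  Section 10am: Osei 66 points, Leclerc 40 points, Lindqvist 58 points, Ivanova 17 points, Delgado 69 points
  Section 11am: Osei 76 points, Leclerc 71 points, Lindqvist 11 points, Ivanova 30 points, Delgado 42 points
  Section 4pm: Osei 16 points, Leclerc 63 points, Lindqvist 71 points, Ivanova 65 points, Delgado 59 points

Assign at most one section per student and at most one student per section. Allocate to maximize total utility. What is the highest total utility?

Max total: 376 points

Optimal: Osei→Section 11am (76 points), Leclerc→Section 1pm (88 points), Lindqvist→Section 2pm (78 points), Ivanova→Section 4pm (65 points), Delgado→Section 10am (69 points) — total 76+88+78+65+69 = 376 points.
Max-entry greedy (repeatedly take the single best remaining cell) gives 354 points, worse by 22.
Checked against all permutations: 376 points is optimal.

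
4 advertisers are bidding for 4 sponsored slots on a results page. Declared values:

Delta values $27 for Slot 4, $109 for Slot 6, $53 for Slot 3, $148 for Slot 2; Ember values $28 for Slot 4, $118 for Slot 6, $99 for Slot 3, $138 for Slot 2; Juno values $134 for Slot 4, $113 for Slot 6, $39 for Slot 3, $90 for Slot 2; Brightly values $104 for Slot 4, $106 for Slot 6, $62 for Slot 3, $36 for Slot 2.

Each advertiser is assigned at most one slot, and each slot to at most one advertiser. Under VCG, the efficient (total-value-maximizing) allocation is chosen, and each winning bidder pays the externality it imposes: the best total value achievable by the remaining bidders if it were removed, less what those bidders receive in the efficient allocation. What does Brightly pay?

Brightly pays $19.

Efficient allocation: Delta→Slot 2 ($148), Ember→Slot 3 ($99), Juno→Slot 4 ($134), Brightly→Slot 6 ($106); total welfare W = $487.
Brightly receives Slot 6 at value $106, so the others get W − 106 = $381.
Without Brightly: best allocation of the remaining 3 bidders over all 4 slots is Delta→Slot 2 ($148), Ember→Slot 6 ($118), Juno→Slot 4 ($134), total $400.
VCG payment = (others' best without Brightly) − (others' welfare with Brightly) = 400 − 381 = $19.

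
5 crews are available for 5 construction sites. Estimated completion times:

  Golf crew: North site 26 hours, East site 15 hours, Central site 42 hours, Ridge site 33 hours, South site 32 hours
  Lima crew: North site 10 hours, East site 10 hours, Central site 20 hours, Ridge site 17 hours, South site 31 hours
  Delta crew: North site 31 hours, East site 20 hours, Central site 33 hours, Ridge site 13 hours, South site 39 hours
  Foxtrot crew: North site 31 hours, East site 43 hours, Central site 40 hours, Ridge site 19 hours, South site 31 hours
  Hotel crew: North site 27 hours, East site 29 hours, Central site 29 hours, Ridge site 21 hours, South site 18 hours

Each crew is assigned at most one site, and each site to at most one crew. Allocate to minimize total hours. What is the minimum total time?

Optimal: Golf crew→East site (15 hours), Lima crew→North site (10 hours), Delta crew→Central site (33 hours), Foxtrot crew→Ridge site (19 hours), Hotel crew→South site (18 hours) — total 15+10+33+19+18 = 95 hours.
Row-greedy (each crew in turn takes its cheapest remaining site) gives 98 hours, worse by 3.
Next-best assignment: Golf crew→East site, Lima crew→North site, Delta crew→Ridge site, Foxtrot crew→Central site, Hotel crew→South site = 96 hours.
Every other assignment is strictly worse.

Min total: 95 hours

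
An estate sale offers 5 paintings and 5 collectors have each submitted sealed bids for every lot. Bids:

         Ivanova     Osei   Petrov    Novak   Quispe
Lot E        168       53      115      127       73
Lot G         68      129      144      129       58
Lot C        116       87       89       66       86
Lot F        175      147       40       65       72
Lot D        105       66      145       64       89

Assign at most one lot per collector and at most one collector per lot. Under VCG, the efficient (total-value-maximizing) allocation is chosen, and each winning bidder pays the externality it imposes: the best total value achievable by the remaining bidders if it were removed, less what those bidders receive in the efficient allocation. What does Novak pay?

Novak pays $2.

Efficient allocation: Ivanova→Lot E ($168), Osei→Lot F ($147), Petrov→Lot D ($145), Novak→Lot G ($129), Quispe→Lot C ($86); total welfare W = $675.
Novak receives Lot G at value $129, so the others get W − 129 = $546.
Without Novak: best allocation of the remaining 4 bidders over all 5 lots is Ivanova→Lot E ($168), Osei→Lot F ($147), Petrov→Lot G ($144), Quispe→Lot D ($89), total $548.
VCG payment = (others' best without Novak) − (others' welfare with Novak) = 548 − 546 = $2.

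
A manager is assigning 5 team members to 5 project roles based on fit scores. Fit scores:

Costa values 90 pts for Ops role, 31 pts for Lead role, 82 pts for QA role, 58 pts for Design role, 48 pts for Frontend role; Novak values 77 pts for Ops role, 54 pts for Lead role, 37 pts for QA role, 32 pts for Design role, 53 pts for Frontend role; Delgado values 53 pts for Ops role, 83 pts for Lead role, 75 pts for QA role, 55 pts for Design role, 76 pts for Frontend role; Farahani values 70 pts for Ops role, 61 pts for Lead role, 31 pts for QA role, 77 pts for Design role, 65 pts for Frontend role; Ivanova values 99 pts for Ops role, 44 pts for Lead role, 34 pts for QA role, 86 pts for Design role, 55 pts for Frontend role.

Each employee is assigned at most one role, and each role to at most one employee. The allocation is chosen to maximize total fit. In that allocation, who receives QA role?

Optimal: Costa→QA role (82 pts), Novak→Frontend role (53 pts), Delgado→Lead role (83 pts), Farahani→Design role (77 pts), Ivanova→Ops role (99 pts) — total 82+53+83+77+99 = 394 pts.
Row-greedy (each employee in turn takes its best remaining role) gives 331 pts, worse by 63.
Costa's own top role is Ops role (90 pts), but forcing Costa→Ops role and reassigning the rest optimally gives only 370 pts — worse by 24.

Costa receives QA role.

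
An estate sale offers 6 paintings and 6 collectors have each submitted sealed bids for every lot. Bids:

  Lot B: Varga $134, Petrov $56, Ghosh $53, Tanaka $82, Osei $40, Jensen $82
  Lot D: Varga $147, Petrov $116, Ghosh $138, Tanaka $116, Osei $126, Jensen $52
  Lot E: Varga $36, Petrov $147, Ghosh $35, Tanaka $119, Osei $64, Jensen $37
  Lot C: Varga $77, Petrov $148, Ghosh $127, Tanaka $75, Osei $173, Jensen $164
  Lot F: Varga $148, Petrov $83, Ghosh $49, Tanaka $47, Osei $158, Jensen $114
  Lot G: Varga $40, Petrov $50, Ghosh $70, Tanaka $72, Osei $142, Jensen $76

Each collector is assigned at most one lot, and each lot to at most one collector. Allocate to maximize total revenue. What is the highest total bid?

Optimal: Varga→Lot F ($148), Petrov→Lot E ($147), Ghosh→Lot D ($138), Tanaka→Lot B ($82), Osei→Lot G ($142), Jensen→Lot C ($164) — total 148+147+138+82+142+164 = $821.

Maximum total: $821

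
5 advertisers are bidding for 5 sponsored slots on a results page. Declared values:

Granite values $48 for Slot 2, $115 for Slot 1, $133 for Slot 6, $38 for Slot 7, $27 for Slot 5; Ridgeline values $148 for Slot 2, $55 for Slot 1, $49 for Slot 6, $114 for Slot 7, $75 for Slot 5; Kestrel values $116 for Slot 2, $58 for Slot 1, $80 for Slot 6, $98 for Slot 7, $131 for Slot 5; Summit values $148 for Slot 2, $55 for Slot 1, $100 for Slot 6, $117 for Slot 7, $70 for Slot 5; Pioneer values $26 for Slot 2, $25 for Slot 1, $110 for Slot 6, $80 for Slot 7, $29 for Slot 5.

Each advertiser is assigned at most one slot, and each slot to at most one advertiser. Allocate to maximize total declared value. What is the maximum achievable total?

Maximum total: $621

Optimal: Granite→Slot 1 ($115), Ridgeline→Slot 2 ($148), Kestrel→Slot 5 ($131), Summit→Slot 7 ($117), Pioneer→Slot 6 ($110) — total 115+148+131+117+110 = $621.
Max-entry greedy (repeatedly take the single best remaining cell) gives $554, worse by 67.
Every other assignment is strictly worse.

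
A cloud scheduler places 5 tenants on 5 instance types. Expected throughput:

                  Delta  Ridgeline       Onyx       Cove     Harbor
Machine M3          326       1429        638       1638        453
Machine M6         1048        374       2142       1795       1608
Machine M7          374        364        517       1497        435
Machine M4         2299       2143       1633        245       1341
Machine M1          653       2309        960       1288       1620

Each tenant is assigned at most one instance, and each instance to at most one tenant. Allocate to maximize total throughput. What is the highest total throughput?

Max total: 8987 ops/s

Treat this as an assignment problem: match each tenant to one instance.
Optimal: Delta→Machine M4 (2299 ops/s), Ridgeline→Machine M3 (1429 ops/s), Onyx→Machine M6 (2142 ops/s), Cove→Machine M7 (1497 ops/s), Harbor→Machine M1 (1620 ops/s) — total 2299+1429+2142+1497+1620 = 8987 ops/s.
Max-entry greedy (repeatedly take the single best remaining cell) gives 8823 ops/s, worse by 164.
Next-best assignment: Delta→Machine M4, Ridgeline→Machine M1, Onyx→Machine M6, Cove→Machine M3, Harbor→Machine M7 = 8823 ops/s.
Swapping Onyx↔Cove (Onyx→Machine M7 517 ops/s, Cove→Machine M6 1795 ops/s) loses 1327.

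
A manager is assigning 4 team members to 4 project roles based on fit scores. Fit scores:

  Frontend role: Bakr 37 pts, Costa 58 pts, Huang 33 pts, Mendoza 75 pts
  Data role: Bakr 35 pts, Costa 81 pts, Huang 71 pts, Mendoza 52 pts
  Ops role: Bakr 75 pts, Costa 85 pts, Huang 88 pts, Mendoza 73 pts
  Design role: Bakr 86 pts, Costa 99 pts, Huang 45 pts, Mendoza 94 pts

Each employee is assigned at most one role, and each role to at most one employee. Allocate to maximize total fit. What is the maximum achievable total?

Max total: 330 pts

This is a one-to-one assignment (maximum-weight bipartite matching).
Optimal: Bakr→Design role (86 pts), Costa→Data role (81 pts), Huang→Ops role (88 pts), Mendoza→Frontend role (75 pts) — total 86+81+88+75 = 330 pts.
Max-entry greedy (repeatedly take the single best remaining cell) gives 297 pts, worse by 33.
Swapping Huang↔Costa (Huang→Data role 71 pts, Costa→Ops role 85 pts) loses 13.
Every other assignment is strictly worse.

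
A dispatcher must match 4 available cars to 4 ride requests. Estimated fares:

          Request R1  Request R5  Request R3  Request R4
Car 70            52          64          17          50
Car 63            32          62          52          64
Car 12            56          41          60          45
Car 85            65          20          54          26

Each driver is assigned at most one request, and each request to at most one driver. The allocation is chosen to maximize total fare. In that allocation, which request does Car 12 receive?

Car 12 receives Request R3.

Optimal: Car 70→Request R5 ($64), Car 63→Request R4 ($64), Car 12→Request R3 ($60), Car 85→Request R1 ($65) — total 64+64+60+65 = $253.
Next-best assignment: Car 70→Request R5, Car 63→Request R4, Car 12→Request R1, Car 85→Request R3 = $238.
Swapping Car 63↔Car 85 (Car 63→Request R1 $32, Car 85→Request R4 $26) loses 71.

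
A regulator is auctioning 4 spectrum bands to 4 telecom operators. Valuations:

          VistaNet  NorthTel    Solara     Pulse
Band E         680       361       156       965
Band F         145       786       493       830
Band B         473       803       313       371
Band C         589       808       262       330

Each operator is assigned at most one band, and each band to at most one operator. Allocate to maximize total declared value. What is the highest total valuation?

Maximum total: $2850M

Optimal: VistaNet→Band C ($589M), NorthTel→Band B ($803M), Solara→Band F ($493M), Pulse→Band E ($965M) — total 589+803+493+965 = $2850M.
Max-entry greedy (repeatedly take the single best remaining cell) gives $2739M, worse by 111.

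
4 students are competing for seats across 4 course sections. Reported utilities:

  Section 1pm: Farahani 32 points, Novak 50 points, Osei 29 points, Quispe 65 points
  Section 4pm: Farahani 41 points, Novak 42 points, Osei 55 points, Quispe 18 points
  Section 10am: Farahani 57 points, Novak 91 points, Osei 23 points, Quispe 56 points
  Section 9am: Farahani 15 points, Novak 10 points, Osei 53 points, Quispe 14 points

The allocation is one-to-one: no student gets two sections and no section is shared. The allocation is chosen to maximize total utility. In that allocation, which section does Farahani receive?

Farahani receives Section 4pm.

Treat this as an assignment problem: match each student to one section.
Optimal: Farahani→Section 4pm (41 points), Novak→Section 10am (91 points), Osei→Section 9am (53 points), Quispe→Section 1pm (65 points) — total 41+91+53+65 = 250 points.
Column-greedy (each section in turn goes to its best remaining student) gives 226 points, worse by 24.
Next-best assignment: Farahani→Section 9am, Novak→Section 10am, Osei→Section 4pm, Quispe→Section 1pm = 226 points.
No other one-to-one assignment exceeds 250 points.
Farahani's own top section is Section 10am (57 points), but forcing Farahani→Section 10am and reassigning the rest optimally gives only 217 points — worse by 33.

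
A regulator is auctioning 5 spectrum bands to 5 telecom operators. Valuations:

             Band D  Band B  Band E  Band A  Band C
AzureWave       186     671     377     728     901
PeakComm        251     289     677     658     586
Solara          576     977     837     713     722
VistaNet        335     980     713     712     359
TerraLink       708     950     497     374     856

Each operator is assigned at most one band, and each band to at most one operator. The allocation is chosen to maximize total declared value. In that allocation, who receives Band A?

Optimal: AzureWave→Band C ($901M), PeakComm→Band A ($658M), Solara→Band E ($837M), VistaNet→Band B ($980M), TerraLink→Band D ($708M) — total 901+658+837+980+708 = $4084M.
Row-greedy (each operator in turn takes its best remaining band) gives $3975M, worse by 109.
Swapping PeakComm↔AzureWave (PeakComm→Band C $586M, AzureWave→Band A $728M) loses 245.
PeakComm's own top band is Band E ($677M), but forcing PeakComm→Band E and reassigning the rest optimally gives only $3979M — worse by 105.

PeakComm receives Band A.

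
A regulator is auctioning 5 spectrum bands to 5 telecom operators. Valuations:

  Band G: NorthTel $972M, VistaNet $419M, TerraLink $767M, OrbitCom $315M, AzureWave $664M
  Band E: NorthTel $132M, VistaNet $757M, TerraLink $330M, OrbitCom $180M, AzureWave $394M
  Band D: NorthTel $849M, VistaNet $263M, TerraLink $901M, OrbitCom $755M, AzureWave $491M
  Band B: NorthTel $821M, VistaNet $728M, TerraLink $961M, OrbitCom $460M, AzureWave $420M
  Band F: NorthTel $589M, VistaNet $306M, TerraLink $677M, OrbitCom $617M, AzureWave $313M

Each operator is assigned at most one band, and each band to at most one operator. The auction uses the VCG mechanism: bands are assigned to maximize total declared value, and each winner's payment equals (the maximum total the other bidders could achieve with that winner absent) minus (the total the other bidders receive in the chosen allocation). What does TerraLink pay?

TerraLink pays $110M.

Efficient allocation: NorthTel→Band D ($849M), VistaNet→Band E ($757M), TerraLink→Band B ($961M), OrbitCom→Band F ($617M), AzureWave→Band G ($664M); total welfare W = $3848M.
TerraLink receives Band B at value $961M, so the others get W − 961 = $2887M.
Without TerraLink: best allocation of the remaining 4 bidders over all 5 bands is NorthTel→Band B ($821M), VistaNet→Band E ($757M), OrbitCom→Band D ($755M), AzureWave→Band G ($664M), total $2997M.
VCG payment = (others' best without TerraLink) − (others' welfare with TerraLink) = 2997 − 2887 = $110M.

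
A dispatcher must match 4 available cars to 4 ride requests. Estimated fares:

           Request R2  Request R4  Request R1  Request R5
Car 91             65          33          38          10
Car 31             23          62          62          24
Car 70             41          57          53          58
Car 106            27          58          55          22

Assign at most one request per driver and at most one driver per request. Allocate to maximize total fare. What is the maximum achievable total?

Optimal: Car 91→Request R2 ($65), Car 31→Request R1 ($62), Car 70→Request R5 ($58), Car 106→Request R4 ($58) — total 65+62+58+58 = $243.
Max-entry greedy (repeatedly take the single best remaining cell) gives $240, worse by 3.
Next-best assignment: Car 91→Request R2, Car 31→Request R4, Car 70→Request R5, Car 106→Request R1 = $240.
Swapping Car 91↔Car 70 (Car 91→Request R5 $10, Car 70→Request R2 $41) loses 72.
Checked against all permutations: $243 is optimal.

Max total: $243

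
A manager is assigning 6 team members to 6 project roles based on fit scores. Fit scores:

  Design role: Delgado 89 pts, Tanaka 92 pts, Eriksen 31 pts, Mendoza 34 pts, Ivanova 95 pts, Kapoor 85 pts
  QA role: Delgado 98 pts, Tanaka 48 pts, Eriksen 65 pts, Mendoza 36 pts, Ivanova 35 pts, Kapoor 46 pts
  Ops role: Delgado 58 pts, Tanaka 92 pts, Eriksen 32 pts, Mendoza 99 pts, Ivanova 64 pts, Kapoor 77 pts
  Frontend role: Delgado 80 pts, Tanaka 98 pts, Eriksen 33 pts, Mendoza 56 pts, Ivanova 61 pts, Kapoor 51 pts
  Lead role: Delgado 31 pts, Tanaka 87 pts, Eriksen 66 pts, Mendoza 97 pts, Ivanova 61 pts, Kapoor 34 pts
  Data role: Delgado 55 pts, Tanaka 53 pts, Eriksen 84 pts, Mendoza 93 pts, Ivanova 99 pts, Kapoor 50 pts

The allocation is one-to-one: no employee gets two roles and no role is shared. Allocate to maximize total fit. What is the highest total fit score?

Max total: 549 pts

Optimal: Delgado→QA role (98 pts), Tanaka→Frontend role (98 pts), Eriksen→Data role (84 pts), Mendoza→Lead role (97 pts), Ivanova→Design role (95 pts), Kapoor→Ops role (77 pts) — total 98+98+84+97+95+77 = 549 pts.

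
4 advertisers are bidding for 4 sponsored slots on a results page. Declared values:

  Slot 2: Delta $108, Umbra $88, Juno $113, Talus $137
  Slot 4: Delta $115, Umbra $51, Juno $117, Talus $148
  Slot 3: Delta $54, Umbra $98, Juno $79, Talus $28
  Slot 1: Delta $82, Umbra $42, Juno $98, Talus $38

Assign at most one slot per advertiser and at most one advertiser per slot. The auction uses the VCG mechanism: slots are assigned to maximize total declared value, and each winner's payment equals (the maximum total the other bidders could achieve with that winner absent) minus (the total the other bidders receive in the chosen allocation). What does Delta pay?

Efficient allocation: Delta→Slot 2 ($108), Umbra→Slot 3 ($98), Juno→Slot 1 ($98), Talus→Slot 4 ($148); total welfare W = $452.
Delta receives Slot 2 at value $108, so the others get W − 108 = $344.
Without Delta: best allocation of the remaining 3 bidders over all 4 slots is Umbra→Slot 3 ($98), Juno→Slot 2 ($113), Talus→Slot 4 ($148), total $359.
VCG payment = (others' best without Delta) − (others' welfare with Delta) = 359 − 344 = $15.

Delta pays $15.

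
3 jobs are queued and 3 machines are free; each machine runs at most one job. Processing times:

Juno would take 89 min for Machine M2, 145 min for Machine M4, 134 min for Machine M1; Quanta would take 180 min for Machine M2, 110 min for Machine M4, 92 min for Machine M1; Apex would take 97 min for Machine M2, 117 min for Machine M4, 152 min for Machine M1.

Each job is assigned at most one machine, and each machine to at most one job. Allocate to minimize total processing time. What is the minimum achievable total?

Min total: 298 min

This is the linear assignment problem.
Optimal: Juno→Machine M2 (89 min), Quanta→Machine M1 (92 min), Apex→Machine M4 (117 min) — total 89+92+117 = 298 min.
Column-greedy (each machine in turn goes to its cheapest remaining job) gives 351 min, worse by 53.
Next-best assignment: Juno→Machine M4, Quanta→Machine M1, Apex→Machine M2 = 334 min.
Checked against all permutations: 298 min is optimal.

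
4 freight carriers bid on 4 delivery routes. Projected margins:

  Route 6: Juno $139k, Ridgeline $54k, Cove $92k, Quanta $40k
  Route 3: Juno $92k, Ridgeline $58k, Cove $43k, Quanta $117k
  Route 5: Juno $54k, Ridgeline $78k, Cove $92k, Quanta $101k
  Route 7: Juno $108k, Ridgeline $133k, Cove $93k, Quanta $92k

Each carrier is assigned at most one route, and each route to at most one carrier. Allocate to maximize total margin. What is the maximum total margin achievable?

This is the linear assignment problem.
Optimal: Juno→Route 6 ($139k), Ridgeline→Route 7 ($133k), Cove→Route 5 ($92k), Quanta→Route 3 ($117k) — total 139+133+92+117 = $481k.

Max total: $481k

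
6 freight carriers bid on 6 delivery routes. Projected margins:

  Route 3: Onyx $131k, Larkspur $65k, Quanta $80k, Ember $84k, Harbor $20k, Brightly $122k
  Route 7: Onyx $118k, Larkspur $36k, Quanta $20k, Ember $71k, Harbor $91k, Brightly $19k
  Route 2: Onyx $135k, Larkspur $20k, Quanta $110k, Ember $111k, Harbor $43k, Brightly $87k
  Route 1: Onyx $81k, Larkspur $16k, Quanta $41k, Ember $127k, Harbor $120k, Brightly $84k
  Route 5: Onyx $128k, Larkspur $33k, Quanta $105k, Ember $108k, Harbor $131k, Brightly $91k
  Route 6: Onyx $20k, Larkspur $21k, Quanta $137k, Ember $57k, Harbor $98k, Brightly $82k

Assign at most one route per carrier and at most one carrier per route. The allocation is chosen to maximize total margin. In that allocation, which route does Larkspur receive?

This is the linear assignment problem.
Optimal: Onyx→Route 2 ($135k), Larkspur→Route 7 ($36k), Quanta→Route 6 ($137k), Ember→Route 1 ($127k), Harbor→Route 5 ($131k), Brightly→Route 3 ($122k) — total 135+36+137+127+131+122 = $688k.
Column-greedy (each route in turn goes to its best remaining carrier) gives $543k, worse by 145.
Swapping Quanta↔Brightly (Quanta→Route 3 $80k, Brightly→Route 6 $82k) loses 97.
Larkspur's own top route is Route 3 ($65k), but forcing Larkspur→Route 3 and reassigning the rest optimally gives only $665k — worse by 23.

Larkspur receives Route 7.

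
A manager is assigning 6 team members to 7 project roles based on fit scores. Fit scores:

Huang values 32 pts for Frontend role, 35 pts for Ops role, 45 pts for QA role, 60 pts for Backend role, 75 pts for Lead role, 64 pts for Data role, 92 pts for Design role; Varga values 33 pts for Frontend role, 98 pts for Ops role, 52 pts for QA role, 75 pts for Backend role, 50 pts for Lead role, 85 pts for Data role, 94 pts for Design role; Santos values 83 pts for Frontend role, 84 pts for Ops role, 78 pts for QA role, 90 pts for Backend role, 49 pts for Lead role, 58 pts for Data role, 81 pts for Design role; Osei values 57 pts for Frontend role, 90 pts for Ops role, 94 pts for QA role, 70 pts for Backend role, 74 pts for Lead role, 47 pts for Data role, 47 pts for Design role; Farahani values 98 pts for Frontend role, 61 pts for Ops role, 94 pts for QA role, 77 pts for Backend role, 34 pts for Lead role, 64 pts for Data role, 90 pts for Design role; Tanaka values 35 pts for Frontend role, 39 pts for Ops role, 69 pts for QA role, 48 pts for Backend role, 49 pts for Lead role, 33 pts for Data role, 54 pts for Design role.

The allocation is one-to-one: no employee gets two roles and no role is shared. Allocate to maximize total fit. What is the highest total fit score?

Optimal: Huang→Design role (92 pts), Varga→Data role (85 pts), Santos→Backend role (90 pts), Osei→Ops role (90 pts), Farahani→Frontend role (98 pts), Tanaka→QA role (69 pts) — total 92+85+90+90+98+69 = 524 pts.
Max-entry greedy (repeatedly take the single best remaining cell) gives 521 pts, worse by 3.

Maximum total: 524 pts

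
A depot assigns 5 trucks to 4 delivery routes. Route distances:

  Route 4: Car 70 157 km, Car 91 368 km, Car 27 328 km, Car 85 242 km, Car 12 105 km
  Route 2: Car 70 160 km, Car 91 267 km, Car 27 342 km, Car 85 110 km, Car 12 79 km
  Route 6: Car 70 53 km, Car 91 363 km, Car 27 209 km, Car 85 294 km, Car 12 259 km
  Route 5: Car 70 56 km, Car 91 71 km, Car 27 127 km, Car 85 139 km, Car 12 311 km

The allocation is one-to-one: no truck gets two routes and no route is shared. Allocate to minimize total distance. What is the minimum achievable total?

Minimum total: 339 km

This is a one-to-one assignment (minimum-cost bipartite matching).
Optimal: Car 12→Route 4 (105 km), Car 85→Route 2 (110 km), Car 70→Route 6 (53 km), Car 91→Route 5 (71 km) — total 105+110+53+71 = 339 km.
Min-entry greedy (repeatedly take the single cheapest remaining cell) gives 445 km, worse by 106.
Next-best assignment: Car 12→Route 4, Car 85→Route 2, Car 70→Route 6, Car 27→Route 5 = 395 km.
Checked against all permutations: 339 km is optimal.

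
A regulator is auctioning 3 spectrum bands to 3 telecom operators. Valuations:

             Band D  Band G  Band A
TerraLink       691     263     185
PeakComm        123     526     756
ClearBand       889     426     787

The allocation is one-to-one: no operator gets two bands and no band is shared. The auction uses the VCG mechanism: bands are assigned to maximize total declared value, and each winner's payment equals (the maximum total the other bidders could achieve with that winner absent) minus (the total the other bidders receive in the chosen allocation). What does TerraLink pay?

TerraLink pays $332M.

Efficient allocation: TerraLink→Band D ($691M), PeakComm→Band G ($526M), ClearBand→Band A ($787M); total welfare W = $2004M.
TerraLink receives Band D at value $691M, so the others get W − 691 = $1313M.
Without TerraLink: best allocation of the remaining 2 bidders over all 3 bands is PeakComm→Band A ($756M), ClearBand→Band D ($889M), total $1645M.
VCG payment = (others' best without TerraLink) − (others' welfare with TerraLink) = 1645 − 1313 = $332M.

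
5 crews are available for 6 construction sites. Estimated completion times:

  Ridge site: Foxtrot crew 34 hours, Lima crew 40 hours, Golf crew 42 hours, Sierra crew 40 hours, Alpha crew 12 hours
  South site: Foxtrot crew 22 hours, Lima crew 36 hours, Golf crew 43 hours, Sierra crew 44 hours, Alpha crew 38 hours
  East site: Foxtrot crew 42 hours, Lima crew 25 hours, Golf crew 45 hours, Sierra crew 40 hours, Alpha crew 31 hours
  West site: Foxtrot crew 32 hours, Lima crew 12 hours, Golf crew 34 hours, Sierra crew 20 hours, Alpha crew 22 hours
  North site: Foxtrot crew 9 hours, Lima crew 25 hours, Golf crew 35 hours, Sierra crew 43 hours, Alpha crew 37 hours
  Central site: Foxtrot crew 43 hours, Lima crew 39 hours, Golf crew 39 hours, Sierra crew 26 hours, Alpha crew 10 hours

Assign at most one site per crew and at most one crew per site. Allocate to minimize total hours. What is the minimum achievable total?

Min total: 102 hours

This is a one-to-one assignment (minimum-cost bipartite matching).
Optimal: Foxtrot crew→North site (9 hours), Lima crew→West site (12 hours), Golf crew→South site (43 hours), Sierra crew→Central site (26 hours), Alpha crew→Ridge site (12 hours) — total 9+12+43+26+12 = 102 hours.
Min-entry greedy (repeatedly take the single cheapest remaining cell) gives 114 hours, worse by 12.
No other one-to-one assignment undercuts 102 hours.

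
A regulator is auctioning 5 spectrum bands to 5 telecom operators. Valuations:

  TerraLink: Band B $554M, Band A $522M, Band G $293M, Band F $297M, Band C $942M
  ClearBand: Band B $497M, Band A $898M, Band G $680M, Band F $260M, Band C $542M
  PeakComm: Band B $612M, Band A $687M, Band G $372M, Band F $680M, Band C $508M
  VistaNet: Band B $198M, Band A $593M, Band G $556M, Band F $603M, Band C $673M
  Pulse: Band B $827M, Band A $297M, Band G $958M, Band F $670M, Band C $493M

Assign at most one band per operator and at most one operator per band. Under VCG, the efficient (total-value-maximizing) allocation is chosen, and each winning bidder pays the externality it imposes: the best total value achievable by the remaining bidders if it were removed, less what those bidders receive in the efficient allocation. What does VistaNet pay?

Efficient allocation: TerraLink→Band C ($942M), ClearBand→Band A ($898M), PeakComm→Band B ($612M), VistaNet→Band F ($603M), Pulse→Band G ($958M); total welfare W = $4013M.
VistaNet receives Band F at value $603M, so the others get W − 603 = $3410M.
Without VistaNet: best allocation of the remaining 4 bidders over all 5 bands is TerraLink→Band C ($942M), ClearBand→Band A ($898M), PeakComm→Band F ($680M), Pulse→Band G ($958M), total $3478M.
VCG payment = (others' best without VistaNet) − (others' welfare with VistaNet) = 3478 − 3410 = $68M.

VistaNet pays $68M.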